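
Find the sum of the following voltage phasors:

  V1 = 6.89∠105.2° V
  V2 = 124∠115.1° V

Step 1 — Convert each phasor to rectangular form:
  V1 = 6.89·(cos(105.2°) + j·sin(105.2°)) = -1.806 + j6.649 V
  V2 = 124·(cos(115.1°) + j·sin(115.1°)) = -52.6 + j112.3 V
Step 2 — Sum components: V_total = -54.41 + j118.9 V.
Step 3 — Convert to polar: |V_total| = 130.8 V, ∠V_total = 114.6°.

V_total = 130.8∠114.6° V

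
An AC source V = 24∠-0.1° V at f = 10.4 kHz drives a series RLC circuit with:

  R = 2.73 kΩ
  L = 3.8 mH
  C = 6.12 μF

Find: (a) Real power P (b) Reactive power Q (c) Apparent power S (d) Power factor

Step 1 — Angular frequency: ω = 2π·f = 2π·1.04e+04 = 6.535e+04 rad/s.
Step 2 — Component impedances:
  R: Z = R = 2730 Ω
  L: Z = jωL = j·6.535e+04·0.0038 = 0 + j248.3 Ω
  C: Z = 1/(jωC) = -j/(ω·C) = 0 - j2.501 Ω
Step 3 — Series combination: Z_total = R + L + C = 2730 + j245.8 Ω = 2741∠5.1° Ω.
Step 4 — Source phasor: V = 24∠-0.1° V = 24 - j0.04189 V.
Step 5 — Current: I = V / Z = 0.008719 - j0.0008004 A = 0.008756∠-5.2° A.
Step 6 — Complex power: S = V·I* = 0.2093 + j0.01884 VA.
Step 7 — Real power: P = Re(S) = 0.2093 W.
Step 8 — Reactive power: Q = Im(S) = 0.01884 VAR.
Step 9 — Apparent power: |S| = 0.2101 VA.
Step 10 — Power factor: PF = P/|S| = 0.996 (lagging).

(a) P = 0.2093 W  (b) Q = 0.01884 VAR  (c) S = 0.2101 VA  (d) PF = 0.996 (lagging)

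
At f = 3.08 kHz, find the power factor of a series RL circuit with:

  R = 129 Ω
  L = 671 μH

Step 1 — Angular frequency: ω = 2π·f = 2π·3080 = 1.935e+04 rad/s.
Step 2 — Component impedances:
  R: Z = R = 129 Ω
  L: Z = jωL = j·1.935e+04·0.000671 = 0 + j12.99 Ω
Step 3 — Series combination: Z_total = R + L = 129 + j12.99 Ω = 129.7∠5.7° Ω.
Step 4 — Power factor: PF = cos(φ) = Re(Z)/|Z| = 129/129.65 = 0.995.
Step 5 — Type: Im(Z) = 12.99 ⇒ lagging (phase φ = 5.7°).

PF = 0.995 (lagging, φ = 5.7°)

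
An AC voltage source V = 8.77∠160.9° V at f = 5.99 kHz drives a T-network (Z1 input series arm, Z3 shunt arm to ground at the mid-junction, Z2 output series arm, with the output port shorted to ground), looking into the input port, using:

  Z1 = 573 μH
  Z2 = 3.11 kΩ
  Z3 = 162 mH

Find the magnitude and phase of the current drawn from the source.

Step 1 — Angular frequency: ω = 2π·f = 2π·5990 = 3.764e+04 rad/s.
Step 2 — Component impedances:
  Z1: Z = jωL = j·3.764e+04·0.000573 = 0 + j21.57 Ω
  Z2: Z = R = 3110 Ω
  Z3: Z = jωL = j·3.764e+04·0.162 = 0 + j6097 Ω
Step 3 — With the output port shorted to ground, the output series arm Z2 runs from the junction to ground; the shunt arm Z3 also runs from the junction to ground. They appear in parallel: Z3 || Z2 = 2468 + j1259 Ω.
Step 4 — Series with input arm Z1: Z_in = Z1 + (Z3 || Z2) = 2468 + j1280 Ω = 2780∠27.4° Ω.
Step 5 — Source phasor: V = 8.77∠160.9° V = -8.287 + j2.87 V.
Step 6 — Ohm's law: I = V / Z_total = (-8.287 + j2.87) / (2468 + j1280) = -0.00217 + j0.002289 A.
Step 7 — Convert to polar: |I| = 0.003154 A, ∠I = 133.5°.

I = 0.003154∠133.5° A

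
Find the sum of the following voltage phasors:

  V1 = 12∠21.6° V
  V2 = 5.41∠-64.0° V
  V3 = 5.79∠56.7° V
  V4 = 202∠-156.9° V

Step 1 — Convert each phasor to rectangular form:
  V1 = 12·(cos(21.6°) + j·sin(21.6°)) = 11.16 + j4.417 V
  V2 = 5.41·(cos(-64.0°) + j·sin(-64.0°)) = 2.372 - j4.862 V
  V3 = 5.79·(cos(56.7°) + j·sin(56.7°)) = 3.179 + j4.839 V
  V4 = 202·(cos(-156.9°) + j·sin(-156.9°)) = -185.8 - j79.25 V
Step 2 — Sum components: V_total = -169.1 - j74.86 V.
Step 3 — Convert to polar: |V_total| = 184.9 V, ∠V_total = -156.1°.

V_total = 184.9∠-156.1° V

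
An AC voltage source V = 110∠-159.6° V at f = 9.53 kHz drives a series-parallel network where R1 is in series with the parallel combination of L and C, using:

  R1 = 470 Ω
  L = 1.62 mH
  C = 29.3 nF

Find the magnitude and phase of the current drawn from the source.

Step 1 — Angular frequency: ω = 2π·f = 2π·9530 = 5.988e+04 rad/s.
Step 2 — Component impedances:
  R1: Z = R = 470 Ω
  L: Z = jωL = j·5.988e+04·0.00162 = 0 + j97 Ω
  C: Z = 1/(jωC) = -j/(ω·C) = 0 - j570 Ω
Step 3 — Parallel branch: L || C = 1/(1/L + 1/C) = 0 + j116.9 Ω.
Step 4 — Series with R1: Z_total = R1 + (L || C) = 470 + j116.9 Ω = 484.3∠14.0° Ω.
Step 5 — Source phasor: V = 110∠-159.6° V = -103.1 - j38.34 V.
Step 6 — Ohm's law: I = V / Z_total = (-103.1 - j38.34) / (470 + j116.9) = -0.2257 - j0.02545 A.
Step 7 — Convert to polar: |I| = 0.2271 A, ∠I = -173.6°.

I = 0.2271∠-173.6° A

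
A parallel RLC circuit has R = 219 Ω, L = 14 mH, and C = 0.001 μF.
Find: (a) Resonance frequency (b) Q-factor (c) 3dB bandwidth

Step 1 — Resonance: ω₀ = 1/√(LC) = 1/√(0.014·1e-09) = 2.673e+05 rad/s.
Step 2 — f₀ = ω₀/(2π) = 4.254e+04 Hz.
Step 3 — Parallel Q: Q = R/(ω₀L) = 219/(2.673e+05·0.014) = 0.05853.
Step 4 — Bandwidth: Δω = ω₀/Q = 4.566e+06 rad/s; BW = Δω/(2π) = 7.267e+05 Hz.

(a) f₀ = 4.254e+04 Hz  (b) Q = 0.05853  (c) BW = 7.267e+05 Hz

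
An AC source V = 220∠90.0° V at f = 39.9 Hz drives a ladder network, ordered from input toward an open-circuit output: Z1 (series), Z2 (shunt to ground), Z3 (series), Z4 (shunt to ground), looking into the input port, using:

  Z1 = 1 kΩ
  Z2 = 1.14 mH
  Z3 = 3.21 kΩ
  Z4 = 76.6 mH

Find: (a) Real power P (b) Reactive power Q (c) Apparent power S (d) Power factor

Step 1 — Angular frequency: ω = 2π·f = 2π·39.9 = 250.7 rad/s.
Step 2 — Component impedances:
  Z1: Z = R = 1000 Ω
  Z2: Z = jωL = j·250.7·0.00114 = 0 + j0.2858 Ω
  Z3: Z = R = 3210 Ω
  Z4: Z = jωL = j·250.7·0.0766 = 0 + j19.2 Ω
Step 3 — Ladder network (open output): work backward from the far end, alternating series and parallel combinations. Z_in = 1000 + j0.2858 Ω = 1000∠0.0° Ω.
Step 4 — Source phasor: V = 220∠90.0° V = 0 + j220 V.
Step 5 — Current: I = V / Z = 6.288e-05 + j0.22 A = 0.22∠90.0° A.
Step 6 — Complex power: S = V·I* = 48.4 + j0.01383 VA.
Step 7 — Real power: P = Re(S) = 48.4 W.
Step 8 — Reactive power: Q = Im(S) = 0.01383 VAR.
Step 9 — Apparent power: |S| = 48.4 VA.
Step 10 — Power factor: PF = P/|S| = 1 (lagging).

(a) P = 48.4 W  (b) Q = 0.01383 VAR  (c) S = 48.4 VA  (d) PF = 1 (lagging)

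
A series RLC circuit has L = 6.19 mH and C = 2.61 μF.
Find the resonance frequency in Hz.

Step 1 — Resonance condition Im(Z)=0 gives ω₀ = 1/√(LC).
Step 2 — ω₀ = 1/√(0.00619·2.61e-06) = 7867 rad/s.
Step 3 — f₀ = ω₀/(2π) = 1252 Hz.

f₀ = 1252 Hz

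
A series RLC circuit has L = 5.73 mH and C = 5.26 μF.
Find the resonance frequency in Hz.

Step 1 — Resonance condition Im(Z)=0 gives ω₀ = 1/√(LC).
Step 2 — ω₀ = 1/√(0.00573·5.26e-06) = 5760 rad/s.
Step 3 — f₀ = ω₀/(2π) = 916.7 Hz.

f₀ = 916.7 Hz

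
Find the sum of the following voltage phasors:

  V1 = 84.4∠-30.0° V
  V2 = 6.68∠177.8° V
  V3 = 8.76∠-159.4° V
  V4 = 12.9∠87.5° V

Step 1 — Convert each phasor to rectangular form:
  V1 = 84.4·(cos(-30.0°) + j·sin(-30.0°)) = 73.09 - j42.2 V
  V2 = 6.68·(cos(177.8°) + j·sin(177.8°)) = -6.675 + j0.2564 V
  V3 = 8.76·(cos(-159.4°) + j·sin(-159.4°)) = -8.2 - j3.082 V
  V4 = 12.9·(cos(87.5°) + j·sin(87.5°)) = 0.5627 + j12.89 V
Step 2 — Sum components: V_total = 58.78 - j32.14 V.
Step 3 — Convert to polar: |V_total| = 66.99 V, ∠V_total = -28.7°.

V_total = 66.99∠-28.7° V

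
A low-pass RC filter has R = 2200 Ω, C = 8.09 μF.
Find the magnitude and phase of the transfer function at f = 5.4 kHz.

Step 1 — Angular frequency: ω = 2π·5400 = 3.393e+04 rad/s.
Step 2 — Transfer function: H(jω) = 1/(1 + jωRC).
Step 3 — Denominator: 1 + jωRC = 1 + j·3.393e+04·2200·8.09e-06 = 1 + j603.9.
Step 4 — H = 2.742e-06 - j0.001656.
Step 5 — Magnitude: |H| = 0.001656 (-55.6 dB); phase: φ = -89.9°.

|H| = 0.001656 (-55.6 dB), φ = -89.9°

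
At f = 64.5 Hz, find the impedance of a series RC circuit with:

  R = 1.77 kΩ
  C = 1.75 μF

Step 1 — Angular frequency: ω = 2π·f = 2π·64.5 = 405.3 rad/s.
Step 2 — Component impedances:
  R: Z = R = 1770 Ω
  C: Z = 1/(jωC) = -j/(ω·C) = 0 - j1410 Ω
Step 3 — Series combination: Z_total = R + C = 1770 - j1410 Ω = 2263∠-38.5° Ω.

Z = 1770 - j1410 Ω = 2263∠-38.5° Ω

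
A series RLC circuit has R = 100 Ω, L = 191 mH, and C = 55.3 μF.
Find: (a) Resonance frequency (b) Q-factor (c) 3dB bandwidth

Step 1 — Resonance condition Im(Z)=0 gives ω₀ = 1/√(LC).
Step 2 — ω₀ = 1/√(0.191·5.53e-05) = 307.7 rad/s.
Step 3 — f₀ = ω₀/(2π) = 48.97 Hz.
Step 4 — Series Q: Q = ω₀L/R = 307.7·0.191/100 = 0.5877.
Step 5 — 3dB bandwidth: Δω = ω₀/Q = 523.6 rad/s; BW = Δω/(2π) = 83.33 Hz.

(a) f₀ = 48.97 Hz  (b) Q = 0.5877  (c) BW = 83.33 Hz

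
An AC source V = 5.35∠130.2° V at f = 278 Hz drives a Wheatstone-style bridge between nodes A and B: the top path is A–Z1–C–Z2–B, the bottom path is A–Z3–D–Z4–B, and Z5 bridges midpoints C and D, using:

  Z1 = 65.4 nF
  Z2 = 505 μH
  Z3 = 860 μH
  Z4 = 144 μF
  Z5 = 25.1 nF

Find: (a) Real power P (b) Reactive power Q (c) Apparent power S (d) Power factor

Step 1 — Angular frequency: ω = 2π·f = 2π·278 = 1747 rad/s.
Step 2 — Component impedances:
  Z1: Z = 1/(jωC) = -j/(ω·C) = 0 - j8754 Ω
  Z2: Z = jωL = j·1747·0.000505 = 0 + j0.8821 Ω
  Z3: Z = jωL = j·1747·0.00086 = 0 + j1.502 Ω
  Z4: Z = 1/(jωC) = -j/(ω·C) = 0 - j3.976 Ω
  Z5: Z = 1/(jωC) = -j/(ω·C) = 0 - j2.281e+04 Ω
Step 3 — Bridge requires nodal analysis (the Z5 bridge couples midpoints C and D, so the two paths cannot be reduced to a simple series/parallel combination). Setting node B to ground and injecting 1 A at node A, the 3-node admittance system at A, C, D solves to V_A = Z_AB = 0 - j2.472 Ω = 2.472∠-90.0° Ω.
Step 4 — Source phasor: V = 5.35∠130.2° V = -3.453 + j4.086 V.
Step 5 — Current: I = V / Z = -1.653 - j1.397 A = 2.164∠-139.8° A.
Step 6 — Complex power: S = V·I* = 0 - j11.58 VA.
Step 7 — Real power: P = Re(S) = 0 W.
Step 8 — Reactive power: Q = Im(S) = -11.58 VAR.
Step 9 — Apparent power: |S| = 11.58 VA.
Step 10 — Power factor: PF = P/|S| = 0 (leading).

(a) P = 0 W  (b) Q = -11.58 VAR  (c) S = 11.58 VA  (d) PF = 0 (leading)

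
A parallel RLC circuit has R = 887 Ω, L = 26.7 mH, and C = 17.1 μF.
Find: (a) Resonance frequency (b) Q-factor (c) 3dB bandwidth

Step 1 — Resonance: ω₀ = 1/√(LC) = 1/√(0.0267·1.71e-05) = 1480 rad/s.
Step 2 — f₀ = ω₀/(2π) = 235.5 Hz.
Step 3 — Parallel Q: Q = R/(ω₀L) = 887/(1480·0.0267) = 22.45.
Step 4 — Bandwidth: Δω = ω₀/Q = 65.93 rad/s; BW = Δω/(2π) = 10.49 Hz.

(a) f₀ = 235.5 Hz  (b) Q = 22.45  (c) BW = 10.49 Hz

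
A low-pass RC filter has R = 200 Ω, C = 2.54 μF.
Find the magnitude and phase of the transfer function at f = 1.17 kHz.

Step 1 — Angular frequency: ω = 2π·1170 = 7351 rad/s.
Step 2 — Transfer function: H(jω) = 1/(1 + jωRC).
Step 3 — Denominator: 1 + jωRC = 1 + j·7351·200·2.54e-06 = 1 + j3.734.
Step 4 — H = 0.06691 - j0.2499.
Step 5 — Magnitude: |H| = 0.2587 (-11.7 dB); phase: φ = -75.0°.

|H| = 0.2587 (-11.7 dB), φ = -75.0°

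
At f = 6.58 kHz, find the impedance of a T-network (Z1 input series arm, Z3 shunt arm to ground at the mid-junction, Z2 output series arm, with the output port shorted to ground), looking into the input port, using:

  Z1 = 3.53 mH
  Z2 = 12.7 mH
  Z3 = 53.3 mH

Step 1 — Angular frequency: ω = 2π·f = 2π·6580 = 4.134e+04 rad/s.
Step 2 — Component impedances:
  Z1: Z = jωL = j·4.134e+04·0.00353 = 0 + j145.9 Ω
  Z2: Z = jωL = j·4.134e+04·0.0127 = 0 + j525.1 Ω
  Z3: Z = jωL = j·4.134e+04·0.0533 = 0 + j2204 Ω
Step 3 — With the output port shorted to ground, the output series arm Z2 runs from the junction to ground; the shunt arm Z3 also runs from the junction to ground. They appear in parallel: Z3 || Z2 = 0 + j424 Ω.
Step 4 — Series with input arm Z1: Z_in = Z1 + (Z3 || Z2) = 0 + j570 Ω = 570∠90.0° Ω.

Z = 0 + j570 Ω = 570∠90.0° Ω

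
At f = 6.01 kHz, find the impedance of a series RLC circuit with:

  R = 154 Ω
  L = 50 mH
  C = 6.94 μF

Step 1 — Angular frequency: ω = 2π·f = 2π·6010 = 3.776e+04 rad/s.
Step 2 — Component impedances:
  R: Z = R = 154 Ω
  L: Z = jωL = j·3.776e+04·0.05 = 0 + j1888 Ω
  C: Z = 1/(jωC) = -j/(ω·C) = 0 - j3.816 Ω
Step 3 — Series combination: Z_total = R + L + C = 154 + j1884 Ω = 1891∠85.3° Ω.

Z = 154 + j1884 Ω = 1891∠85.3° Ω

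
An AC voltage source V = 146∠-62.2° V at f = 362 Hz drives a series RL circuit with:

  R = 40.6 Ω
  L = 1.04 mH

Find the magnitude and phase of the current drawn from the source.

Step 1 — Angular frequency: ω = 2π·f = 2π·362 = 2275 rad/s.
Step 2 — Component impedances:
  R: Z = R = 40.6 Ω
  L: Z = jωL = j·2275·0.00104 = 0 + j2.365 Ω
Step 3 — Series combination: Z_total = R + L = 40.6 + j2.365 Ω = 40.67∠3.3° Ω.
Step 4 — Source phasor: V = 146∠-62.2° V = 68.09 - j129.1 V.
Step 5 — Ohm's law: I = V / Z_total = (68.09 - j129.1) / (40.6 + j2.365) = 1.487 - j3.268 A.
Step 6 — Convert to polar: |I| = 3.59 A, ∠I = -65.5°.

I = 3.59∠-65.5° A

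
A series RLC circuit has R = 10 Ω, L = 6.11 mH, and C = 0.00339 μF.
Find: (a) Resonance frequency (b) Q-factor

Step 1 — Resonance condition Im(Z)=0 gives ω₀ = 1/√(LC).
Step 2 — ω₀ = 1/√(0.00611·3.39e-09) = 2.197e+05 rad/s.
Step 3 — f₀ = ω₀/(2π) = 3.497e+04 Hz.
Step 4 — Series Q: Q = ω₀L/R = 2.197e+05·0.00611/10 = 134.3.

(a) f₀ = 3.497e+04 Hz  (b) Q = 134.3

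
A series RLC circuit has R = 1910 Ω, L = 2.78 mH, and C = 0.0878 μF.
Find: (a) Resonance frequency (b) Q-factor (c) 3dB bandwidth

Step 1 — Resonance: ω₀ = 1/√(LC) = 1/√(0.00278·8.78e-08) = 6.401e+04 rad/s.
Step 2 — f₀ = ω₀/(2π) = 1.019e+04 Hz.
Step 3 — Series Q: Q = ω₀L/R = 6.401e+04·0.00278/1910 = 0.09316.
Step 4 — Bandwidth: Δω = ω₀/Q = 6.871e+05 rad/s; BW = Δω/(2π) = 1.093e+05 Hz.

(a) f₀ = 1.019e+04 Hz  (b) Q = 0.09316  (c) BW = 1.093e+05 Hz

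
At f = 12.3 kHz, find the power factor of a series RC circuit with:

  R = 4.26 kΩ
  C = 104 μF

Step 1 — Angular frequency: ω = 2π·f = 2π·1.23e+04 = 7.728e+04 rad/s.
Step 2 — Component impedances:
  R: Z = R = 4260 Ω
  C: Z = 1/(jωC) = -j/(ω·C) = 0 - j0.1244 Ω
Step 3 — Series combination: Z_total = R + C = 4260 - j0.1244 Ω = 4260∠-0.0° Ω.
Step 4 — Power factor: PF = cos(φ) = Re(Z)/|Z| = 4260/4260 = 1.
Step 5 — Type: Im(Z) = -0.1244 ⇒ leading (phase φ = -0.0°).

PF = 1 (leading, φ = -0.0°)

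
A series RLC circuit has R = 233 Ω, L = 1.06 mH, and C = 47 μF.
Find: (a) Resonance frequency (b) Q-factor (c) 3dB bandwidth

Step 1 — Resonance condition Im(Z)=0 gives ω₀ = 1/√(LC).
Step 2 — ω₀ = 1/√(0.00106·4.7e-05) = 4480 rad/s.
Step 3 — f₀ = ω₀/(2π) = 713 Hz.
Step 4 — Series Q: Q = ω₀L/R = 4480·0.00106/233 = 0.02038.
Step 5 — 3dB bandwidth: Δω = ω₀/Q = 2.198e+05 rad/s; BW = Δω/(2π) = 3.498e+04 Hz.

(a) f₀ = 713 Hz  (b) Q = 0.02038  (c) BW = 3.498e+04 Hz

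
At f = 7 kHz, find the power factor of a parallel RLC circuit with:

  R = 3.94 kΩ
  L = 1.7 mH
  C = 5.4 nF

Step 1 — Angular frequency: ω = 2π·f = 2π·7000 = 4.398e+04 rad/s.
Step 2 — Component impedances:
  R: Z = R = 3940 Ω
  L: Z = jωL = j·4.398e+04·0.0017 = 0 + j74.77 Ω
  C: Z = 1/(jωC) = -j/(ω·C) = 0 - j4210 Ω
Step 3 — Parallel combination: 1/Z_total = 1/R + 1/L + 1/C; Z_total = 1.47 + j76.09 Ω = 76.11∠88.9° Ω.
Step 4 — Power factor: PF = cos(φ) = Re(Z)/|Z| = 1.4701/76.107 = 0.01932.
Step 5 — Type: Im(Z) = 76.09 ⇒ lagging (phase φ = 88.9°).

PF = 0.01932 (lagging, φ = 88.9°)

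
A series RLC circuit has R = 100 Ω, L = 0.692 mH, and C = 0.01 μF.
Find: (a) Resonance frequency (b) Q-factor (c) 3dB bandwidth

Step 1 — Resonance: ω₀ = 1/√(LC) = 1/√(0.000692·1e-08) = 3.801e+05 rad/s.
Step 2 — f₀ = ω₀/(2π) = 6.05e+04 Hz.
Step 3 — Series Q: Q = ω₀L/R = 3.801e+05·0.000692/100 = 2.631.
Step 4 — Bandwidth: Δω = ω₀/Q = 1.445e+05 rad/s; BW = Δω/(2π) = 2.3e+04 Hz.

(a) f₀ = 6.05e+04 Hz  (b) Q = 2.631  (c) BW = 2.3e+04 Hz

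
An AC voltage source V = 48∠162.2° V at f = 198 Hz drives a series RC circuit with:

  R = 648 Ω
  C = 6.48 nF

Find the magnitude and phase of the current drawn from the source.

Step 1 — Angular frequency: ω = 2π·f = 2π·198 = 1244 rad/s.
Step 2 — Component impedances:
  R: Z = R = 648 Ω
  C: Z = 1/(jωC) = -j/(ω·C) = 0 - j1.24e+05 Ω
Step 3 — Series combination: Z_total = R + C = 648 - j1.24e+05 Ω = 1.24e+05∠-89.7° Ω.
Step 4 — Source phasor: V = 48∠162.2° V = -45.7 + j14.67 V.
Step 5 — Ohm's law: I = V / Z_total = (-45.7 + j14.67) / (648 - j1.24e+05) = -0.0001202 - j0.0003678 A.
Step 6 — Convert to polar: |I| = 0.000387 A, ∠I = -108.1°.

I = 0.000387∠-108.1° A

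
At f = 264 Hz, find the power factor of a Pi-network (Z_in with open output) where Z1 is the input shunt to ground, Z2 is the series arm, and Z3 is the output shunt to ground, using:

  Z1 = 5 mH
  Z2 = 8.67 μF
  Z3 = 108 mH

Step 1 — Angular frequency: ω = 2π·f = 2π·264 = 1659 rad/s.
Step 2 — Component impedances:
  Z1: Z = jωL = j·1659·0.005 = 0 + j8.294 Ω
  Z2: Z = 1/(jωC) = -j/(ω·C) = 0 - j69.53 Ω
  Z3: Z = jωL = j·1659·0.108 = 0 + j179.1 Ω
Step 3 — With open output, the series arm Z2 and the output shunt Z3 appear in series to ground: Z2 + Z3 = 0 + j109.6 Ω.
Step 4 — Parallel with input shunt Z1: Z_in = Z1 || (Z2 + Z3) = 0 + j7.71 Ω = 7.71∠90.0° Ω.
Step 5 — Power factor: PF = cos(φ) = Re(Z)/|Z| = -0/7.71 = -0.
Step 6 — Type: Im(Z) = 7.71 ⇒ lagging (phase φ = 90.0°).

PF = -0 (lagging, φ = 90.0°)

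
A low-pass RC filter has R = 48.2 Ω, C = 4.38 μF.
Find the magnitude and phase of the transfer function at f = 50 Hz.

Step 1 — Angular frequency: ω = 2π·50 = 314.2 rad/s.
Step 2 — Transfer function: H(jω) = 1/(1 + jωRC).
Step 3 — Denominator: 1 + jωRC = 1 + j·314.2·48.2·4.38e-06 = 1 + j0.06632.
Step 4 — H = 0.9956 - j0.06603.
Step 5 — Magnitude: |H| = 0.9978 (-0.0 dB); phase: φ = -3.8°.

|H| = 0.9978 (-0.0 dB), φ = -3.8°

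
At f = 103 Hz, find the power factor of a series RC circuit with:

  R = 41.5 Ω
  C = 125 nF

Step 1 — Angular frequency: ω = 2π·f = 2π·103 = 647.2 rad/s.
Step 2 — Component impedances:
  R: Z = R = 41.5 Ω
  C: Z = 1/(jωC) = -j/(ω·C) = 0 - j1.236e+04 Ω
Step 3 — Series combination: Z_total = R + C = 41.5 - j1.236e+04 Ω = 1.236e+04∠-89.8° Ω.
Step 4 — Power factor: PF = cos(φ) = Re(Z)/|Z| = 41.5/12362 = 0.003357.
Step 5 — Type: Im(Z) = -1.236e+04 ⇒ leading (phase φ = -89.8°).

PF = 0.003357 (leading, φ = -89.8°)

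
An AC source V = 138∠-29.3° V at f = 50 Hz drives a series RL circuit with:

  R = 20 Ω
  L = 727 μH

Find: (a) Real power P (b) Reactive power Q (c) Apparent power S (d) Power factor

Step 1 — Angular frequency: ω = 2π·f = 2π·50 = 314.2 rad/s.
Step 2 — Component impedances:
  R: Z = R = 20 Ω
  L: Z = jωL = j·314.2·0.000727 = 0 + j0.2284 Ω
Step 3 — Series combination: Z_total = R + L = 20 + j0.2284 Ω = 20∠0.7° Ω.
Step 4 — Source phasor: V = 138∠-29.3° V = 120.3 - j67.53 V.
Step 5 — Current: I = V / Z = 5.978 - j3.445 A = 6.9∠-30.0° A.
Step 6 — Complex power: S = V·I* = 952.1 + j10.87 VA.
Step 7 — Real power: P = Re(S) = 952.1 W.
Step 8 — Reactive power: Q = Im(S) = 10.87 VAR.
Step 9 — Apparent power: |S| = 952.1 VA.
Step 10 — Power factor: PF = P/|S| = 0.9999 (lagging).

(a) P = 952.1 W  (b) Q = 10.87 VAR  (c) S = 952.1 VA  (d) PF = 0.9999 (lagging)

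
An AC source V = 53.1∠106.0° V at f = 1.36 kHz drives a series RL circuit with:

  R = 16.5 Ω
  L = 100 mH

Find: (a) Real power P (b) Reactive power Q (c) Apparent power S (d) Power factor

Step 1 — Angular frequency: ω = 2π·f = 2π·1360 = 8545 rad/s.
Step 2 — Component impedances:
  R: Z = R = 16.5 Ω
  L: Z = jωL = j·8545·0.1 = 0 + j854.5 Ω
Step 3 — Series combination: Z_total = R + L = 16.5 + j854.5 Ω = 854.7∠88.9° Ω.
Step 4 — Source phasor: V = 53.1∠106.0° V = -14.64 + j51.04 V.
Step 5 — Current: I = V / Z = 0.05938 + j0.01827 A = 0.06213∠17.1° A.
Step 6 — Complex power: S = V·I* = 0.06369 + j3.298 VA.
Step 7 — Real power: P = Re(S) = 0.06369 W.
Step 8 — Reactive power: Q = Im(S) = 3.298 VAR.
Step 9 — Apparent power: |S| = 3.299 VA.
Step 10 — Power factor: PF = P/|S| = 0.01931 (lagging).

(a) P = 0.06369 W  (b) Q = 3.298 VAR  (c) S = 3.299 VA  (d) PF = 0.01931 (lagging)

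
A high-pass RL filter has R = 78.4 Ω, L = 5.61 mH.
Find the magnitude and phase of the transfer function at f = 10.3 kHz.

Step 1 — Angular frequency: ω = 2π·1.03e+04 = 6.472e+04 rad/s.
Step 2 — Transfer function: H(jω) = jωL/(R + jωL).
Step 3 — Numerator jωL = j·363.1; denominator R + jωL = 78.4 + j363.1.
Step 4 — H = 0.9554 + j0.2063.
Step 5 — Magnitude: |H| = 0.9775 (-0.2 dB); phase: φ = 12.2°.

|H| = 0.9775 (-0.2 dB), φ = 12.2°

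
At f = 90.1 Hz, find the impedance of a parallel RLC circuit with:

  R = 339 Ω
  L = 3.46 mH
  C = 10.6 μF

Step 1 — Angular frequency: ω = 2π·f = 2π·90.1 = 566.1 rad/s.
Step 2 — Component impedances:
  R: Z = R = 339 Ω
  L: Z = jωL = j·566.1·0.00346 = 0 + j1.959 Ω
  C: Z = 1/(jωC) = -j/(ω·C) = 0 - j166.6 Ω
Step 3 — Parallel combination: 1/Z_total = 1/R + 1/L + 1/C; Z_total = 0.01159 + j1.982 Ω = 1.982∠89.7° Ω.

Z = 0.01159 + j1.982 Ω = 1.982∠89.7° Ω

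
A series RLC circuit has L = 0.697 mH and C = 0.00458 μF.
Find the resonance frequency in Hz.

Step 1 — Resonance condition Im(Z)=0 gives ω₀ = 1/√(LC).
Step 2 — ω₀ = 1/√(0.000697·4.58e-09) = 5.597e+05 rad/s.
Step 3 — f₀ = ω₀/(2π) = 8.908e+04 Hz.

f₀ = 8.908e+04 Hz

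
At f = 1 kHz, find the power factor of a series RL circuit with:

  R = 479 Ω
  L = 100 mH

Step 1 — Angular frequency: ω = 2π·f = 2π·1000 = 6283 rad/s.
Step 2 — Component impedances:
  R: Z = R = 479 Ω
  L: Z = jωL = j·6283·0.1 = 0 + j628.3 Ω
Step 3 — Series combination: Z_total = R + L = 479 + j628.3 Ω = 790.1∠52.7° Ω.
Step 4 — Power factor: PF = cos(φ) = Re(Z)/|Z| = 479/790.1 = 0.6063.
Step 5 — Type: Im(Z) = 628.3 ⇒ lagging (phase φ = 52.7°).

PF = 0.6063 (lagging, φ = 52.7°)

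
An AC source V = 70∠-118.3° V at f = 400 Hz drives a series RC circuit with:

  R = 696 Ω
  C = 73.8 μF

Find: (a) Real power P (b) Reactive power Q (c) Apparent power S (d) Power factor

Step 1 — Angular frequency: ω = 2π·f = 2π·400 = 2513 rad/s.
Step 2 — Component impedances:
  R: Z = R = 696 Ω
  C: Z = 1/(jωC) = -j/(ω·C) = 0 - j5.391 Ω
Step 3 — Series combination: Z_total = R + C = 696 - j5.391 Ω = 696∠-0.4° Ω.
Step 4 — Source phasor: V = 70∠-118.3° V = -33.19 - j61.63 V.
Step 5 — Current: I = V / Z = -0.04699 - j0.08892 A = 0.1006∠-117.9° A.
Step 6 — Complex power: S = V·I* = 7.04 - j0.05453 VA.
Step 7 — Real power: P = Re(S) = 7.04 W.
Step 8 — Reactive power: Q = Im(S) = -0.05453 VAR.
Step 9 — Apparent power: |S| = 7.04 VA.
Step 10 — Power factor: PF = P/|S| = 1 (leading).

(a) P = 7.04 W  (b) Q = -0.05453 VAR  (c) S = 7.04 VA  (d) PF = 1 (leading)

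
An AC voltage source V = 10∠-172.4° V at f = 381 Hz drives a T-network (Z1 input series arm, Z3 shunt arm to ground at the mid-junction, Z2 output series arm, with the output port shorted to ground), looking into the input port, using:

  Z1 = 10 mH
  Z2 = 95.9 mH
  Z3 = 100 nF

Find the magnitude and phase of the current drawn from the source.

Step 1 — Angular frequency: ω = 2π·f = 2π·381 = 2394 rad/s.
Step 2 — Component impedances:
  Z1: Z = jωL = j·2394·0.01 = 0 + j23.94 Ω
  Z2: Z = jωL = j·2394·0.0959 = 0 + j229.6 Ω
  Z3: Z = 1/(jωC) = -j/(ω·C) = 0 - j4177 Ω
Step 3 — With the output port shorted to ground, the output series arm Z2 runs from the junction to ground; the shunt arm Z3 also runs from the junction to ground. They appear in parallel: Z3 || Z2 = 0 + j242.9 Ω.
Step 4 — Series with input arm Z1: Z_in = Z1 + (Z3 || Z2) = 0 + j266.9 Ω = 266.9∠90.0° Ω.
Step 5 — Source phasor: V = 10∠-172.4° V = -9.912 - j1.323 V.
Step 6 — Ohm's law: I = V / Z_total = (-9.912 - j1.323) / (0 + j266.9) = -0.004956 + j0.03714 A.
Step 7 — Convert to polar: |I| = 0.03747 A, ∠I = 97.6°.

I = 0.03747∠97.6° A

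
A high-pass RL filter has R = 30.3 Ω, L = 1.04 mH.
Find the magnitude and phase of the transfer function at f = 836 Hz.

Step 1 — Angular frequency: ω = 2π·836 = 5253 rad/s.
Step 2 — Transfer function: H(jω) = jωL/(R + jωL).
Step 3 — Numerator jωL = j·5.463; denominator R + jωL = 30.3 + j5.463.
Step 4 — H = 0.03148 + j0.1746.
Step 5 — Magnitude: |H| = 0.1774 (-15.0 dB); phase: φ = 79.8°.

|H| = 0.1774 (-15.0 dB), φ = 79.8°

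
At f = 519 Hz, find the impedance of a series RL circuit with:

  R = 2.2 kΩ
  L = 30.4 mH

Step 1 — Angular frequency: ω = 2π·f = 2π·519 = 3261 rad/s.
Step 2 — Component impedances:
  R: Z = R = 2200 Ω
  L: Z = jωL = j·3261·0.0304 = 0 + j99.13 Ω
Step 3 — Series combination: Z_total = R + L = 2200 + j99.13 Ω = 2202∠2.6° Ω.

Z = 2200 + j99.13 Ω = 2202∠2.6° Ω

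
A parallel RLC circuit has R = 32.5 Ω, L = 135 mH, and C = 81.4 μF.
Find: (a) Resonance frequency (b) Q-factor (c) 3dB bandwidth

Step 1 — Resonance: ω₀ = 1/√(LC) = 1/√(0.135·8.14e-05) = 301.7 rad/s.
Step 2 — f₀ = ω₀/(2π) = 48.01 Hz.
Step 3 — Parallel Q: Q = R/(ω₀L) = 32.5/(301.7·0.135) = 0.798.
Step 4 — Bandwidth: Δω = ω₀/Q = 378 rad/s; BW = Δω/(2π) = 60.16 Hz.

(a) f₀ = 48.01 Hz  (b) Q = 0.798  (c) BW = 60.16 Hz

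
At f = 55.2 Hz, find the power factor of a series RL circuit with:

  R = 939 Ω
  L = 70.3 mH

Step 1 — Angular frequency: ω = 2π·f = 2π·55.2 = 346.8 rad/s.
Step 2 — Component impedances:
  R: Z = R = 939 Ω
  L: Z = jωL = j·346.8·0.0703 = 0 + j24.38 Ω
Step 3 — Series combination: Z_total = R + L = 939 + j24.38 Ω = 939.3∠1.5° Ω.
Step 4 — Power factor: PF = cos(φ) = Re(Z)/|Z| = 939/939.3 = 0.9997.
Step 5 — Type: Im(Z) = 24.38 ⇒ lagging (phase φ = 1.5°).

PF = 0.9997 (lagging, φ = 1.5°)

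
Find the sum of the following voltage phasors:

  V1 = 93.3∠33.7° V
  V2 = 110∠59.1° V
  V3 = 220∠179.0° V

Step 1 — Convert each phasor to rectangular form:
  V1 = 93.3·(cos(33.7°) + j·sin(33.7°)) = 77.62 + j51.77 V
  V2 = 110·(cos(59.1°) + j·sin(59.1°)) = 56.49 + j94.39 V
  V3 = 220·(cos(179.0°) + j·sin(179.0°)) = -220 + j3.84 V
Step 2 — Sum components: V_total = -85.86 + j150 V.
Step 3 — Convert to polar: |V_total| = 172.8 V, ∠V_total = 119.8°.

V_total = 172.8∠119.8° V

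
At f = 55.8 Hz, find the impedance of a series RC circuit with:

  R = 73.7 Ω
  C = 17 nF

Step 1 — Angular frequency: ω = 2π·f = 2π·55.8 = 350.6 rad/s.
Step 2 — Component impedances:
  R: Z = R = 73.7 Ω
  C: Z = 1/(jωC) = -j/(ω·C) = 0 - j1.678e+05 Ω
Step 3 — Series combination: Z_total = R + C = 73.7 - j1.678e+05 Ω = 1.678e+05∠-90.0° Ω.

Z = 73.7 - j1.678e+05 Ω = 1.678e+05∠-90.0° Ω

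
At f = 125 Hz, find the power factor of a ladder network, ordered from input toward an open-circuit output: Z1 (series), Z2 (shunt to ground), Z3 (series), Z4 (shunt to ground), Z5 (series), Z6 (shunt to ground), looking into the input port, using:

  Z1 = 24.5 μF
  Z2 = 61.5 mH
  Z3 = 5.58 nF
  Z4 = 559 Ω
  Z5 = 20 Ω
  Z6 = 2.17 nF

Step 1 — Angular frequency: ω = 2π·f = 2π·125 = 785.4 rad/s.
Step 2 — Component impedances:
  Z1: Z = 1/(jωC) = -j/(ω·C) = 0 - j51.97 Ω
  Z2: Z = jωL = j·785.4·0.0615 = 0 + j48.3 Ω
  Z3: Z = 1/(jωC) = -j/(ω·C) = 0 - j2.282e+05 Ω
  Z4: Z = R = 559 Ω
  Z5: Z = R = 20 Ω
  Z6: Z = 1/(jωC) = -j/(ω·C) = 0 - j5.867e+05 Ω
Step 3 — Ladder network (open output): work backward from the far end, alternating series and parallel combinations. Z_in = 2.506e-05 - j3.657 Ω = 3.657∠-90.0° Ω.
Step 4 — Power factor: PF = cos(φ) = Re(Z)/|Z| = 2.506e-05/3.657 = 6.853e-06.
Step 5 — Type: Im(Z) = -3.657 ⇒ leading (phase φ = -90.0°).

PF = 6.853e-06 (leading, φ = -90.0°)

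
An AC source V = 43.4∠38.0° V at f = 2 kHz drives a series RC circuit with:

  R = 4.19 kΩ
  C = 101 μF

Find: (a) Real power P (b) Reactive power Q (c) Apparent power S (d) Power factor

Step 1 — Angular frequency: ω = 2π·f = 2π·2000 = 1.257e+04 rad/s.
Step 2 — Component impedances:
  R: Z = R = 4190 Ω
  C: Z = 1/(jωC) = -j/(ω·C) = 0 - j0.7879 Ω
Step 3 — Series combination: Z_total = R + C = 4190 - j0.7879 Ω = 4190∠-0.0° Ω.
Step 4 — Source phasor: V = 43.4∠38.0° V = 34.2 + j26.72 V.
Step 5 — Current: I = V / Z = 0.008161 + j0.006379 A = 0.01036∠38.0° A.
Step 6 — Complex power: S = V·I* = 0.4495 - j8.453e-05 VA.
Step 7 — Real power: P = Re(S) = 0.4495 W.
Step 8 — Reactive power: Q = Im(S) = -8.453e-05 VAR.
Step 9 — Apparent power: |S| = 0.4495 VA.
Step 10 — Power factor: PF = P/|S| = 1 (leading).

(a) P = 0.4495 W  (b) Q = -8.453e-05 VAR  (c) S = 0.4495 VA  (d) PF = 1 (leading)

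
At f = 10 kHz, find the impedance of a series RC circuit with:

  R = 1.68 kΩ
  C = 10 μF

Step 1 — Angular frequency: ω = 2π·f = 2π·1e+04 = 6.283e+04 rad/s.
Step 2 — Component impedances:
  R: Z = R = 1680 Ω
  C: Z = 1/(jωC) = -j/(ω·C) = 0 - j1.592 Ω
Step 3 — Series combination: Z_total = R + C = 1680 - j1.592 Ω = 1680∠-0.1° Ω.

Z = 1680 - j1.592 Ω = 1680∠-0.1° Ω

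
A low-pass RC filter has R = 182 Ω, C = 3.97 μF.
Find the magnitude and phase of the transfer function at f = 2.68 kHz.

Step 1 — Angular frequency: ω = 2π·2680 = 1.684e+04 rad/s.
Step 2 — Transfer function: H(jω) = 1/(1 + jωRC).
Step 3 — Denominator: 1 + jωRC = 1 + j·1.684e+04·182·3.97e-06 = 1 + j12.17.
Step 4 — H = 0.00671 - j0.08164.
Step 5 — Magnitude: |H| = 0.08191 (-21.7 dB); phase: φ = -85.3°.

|H| = 0.08191 (-21.7 dB), φ = -85.3°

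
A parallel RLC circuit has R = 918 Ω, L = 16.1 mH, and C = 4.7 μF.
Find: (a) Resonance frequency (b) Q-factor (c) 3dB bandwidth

Step 1 — Resonance: ω₀ = 1/√(LC) = 1/√(0.0161·4.7e-06) = 3635 rad/s.
Step 2 — f₀ = ω₀/(2π) = 578.6 Hz.
Step 3 — Parallel Q: Q = R/(ω₀L) = 918/(3635·0.0161) = 15.68.
Step 4 — Bandwidth: Δω = ω₀/Q = 231.8 rad/s; BW = Δω/(2π) = 36.89 Hz.

(a) f₀ = 578.6 Hz  (b) Q = 15.68  (c) BW = 36.89 Hz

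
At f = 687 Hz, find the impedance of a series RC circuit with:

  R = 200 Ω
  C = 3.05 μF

Step 1 — Angular frequency: ω = 2π·f = 2π·687 = 4317 rad/s.
Step 2 — Component impedances:
  R: Z = R = 200 Ω
  C: Z = 1/(jωC) = -j/(ω·C) = 0 - j75.96 Ω
Step 3 — Series combination: Z_total = R + C = 200 - j75.96 Ω = 213.9∠-20.8° Ω.

Z = 200 - j75.96 Ω = 213.9∠-20.8° Ω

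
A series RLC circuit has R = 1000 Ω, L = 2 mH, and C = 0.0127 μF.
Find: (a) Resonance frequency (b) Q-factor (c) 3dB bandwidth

Step 1 — Resonance: ω₀ = 1/√(LC) = 1/√(0.002·1.27e-08) = 1.984e+05 rad/s.
Step 2 — f₀ = ω₀/(2π) = 3.158e+04 Hz.
Step 3 — Series Q: Q = ω₀L/R = 1.984e+05·0.002/1000 = 0.3968.
Step 4 — Bandwidth: Δω = ω₀/Q = 5e+05 rad/s; BW = Δω/(2π) = 7.958e+04 Hz.

(a) f₀ = 3.158e+04 Hz  (b) Q = 0.3968  (c) BW = 7.958e+04 Hz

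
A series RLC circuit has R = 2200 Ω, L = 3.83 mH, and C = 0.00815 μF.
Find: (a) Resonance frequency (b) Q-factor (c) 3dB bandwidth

Step 1 — Resonance: ω₀ = 1/√(LC) = 1/√(0.00383·8.15e-09) = 1.79e+05 rad/s.
Step 2 — f₀ = ω₀/(2π) = 2.849e+04 Hz.
Step 3 — Series Q: Q = ω₀L/R = 1.79e+05·0.00383/2200 = 0.3116.
Step 4 — Bandwidth: Δω = ω₀/Q = 5.744e+05 rad/s; BW = Δω/(2π) = 9.142e+04 Hz.

(a) f₀ = 2.849e+04 Hz  (b) Q = 0.3116  (c) BW = 9.142e+04 Hz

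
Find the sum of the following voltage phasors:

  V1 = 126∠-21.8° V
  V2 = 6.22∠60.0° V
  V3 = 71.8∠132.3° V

Step 1 — Convert each phasor to rectangular form:
  V1 = 126·(cos(-21.8°) + j·sin(-21.8°)) = 117 - j46.79 V
  V2 = 6.22·(cos(60.0°) + j·sin(60.0°)) = 3.11 + j5.387 V
  V3 = 71.8·(cos(132.3°) + j·sin(132.3°)) = -48.32 + j53.11 V
Step 2 — Sum components: V_total = 71.78 + j11.7 V.
Step 3 — Convert to polar: |V_total| = 72.72 V, ∠V_total = 9.3°.

V_total = 72.72∠9.3° V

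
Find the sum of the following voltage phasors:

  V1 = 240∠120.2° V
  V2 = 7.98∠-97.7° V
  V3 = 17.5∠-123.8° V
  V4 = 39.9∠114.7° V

Step 1 — Convert each phasor to rectangular form:
  V1 = 240·(cos(120.2°) + j·sin(120.2°)) = -120.7 + j207.4 V
  V2 = 7.98·(cos(-97.7°) + j·sin(-97.7°)) = -1.069 - j7.908 V
  V3 = 17.5·(cos(-123.8°) + j·sin(-123.8°)) = -9.735 - j14.54 V
  V4 = 39.9·(cos(114.7°) + j·sin(114.7°)) = -16.67 + j36.25 V
Step 2 — Sum components: V_total = -148.2 + j221.2 V.
Step 3 — Convert to polar: |V_total| = 266.3 V, ∠V_total = 123.8°.

V_total = 266.3∠123.8° V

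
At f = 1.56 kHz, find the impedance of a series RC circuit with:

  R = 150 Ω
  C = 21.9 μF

Step 1 — Angular frequency: ω = 2π·f = 2π·1560 = 9802 rad/s.
Step 2 — Component impedances:
  R: Z = R = 150 Ω
  C: Z = 1/(jωC) = -j/(ω·C) = 0 - j4.659 Ω
Step 3 — Series combination: Z_total = R + C = 150 - j4.659 Ω = 150.1∠-1.8° Ω.

Z = 150 - j4.659 Ω = 150.1∠-1.8° Ω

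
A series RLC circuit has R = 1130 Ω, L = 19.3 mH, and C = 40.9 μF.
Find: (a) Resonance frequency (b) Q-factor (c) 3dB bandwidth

Step 1 — Resonance: ω₀ = 1/√(LC) = 1/√(0.0193·4.09e-05) = 1126 rad/s.
Step 2 — f₀ = ω₀/(2π) = 179.1 Hz.
Step 3 — Series Q: Q = ω₀L/R = 1126·0.0193/1130 = 0.01922.
Step 4 — Bandwidth: Δω = ω₀/Q = 5.855e+04 rad/s; BW = Δω/(2π) = 9318 Hz.

(a) f₀ = 179.1 Hz  (b) Q = 0.01922  (c) BW = 9318 Hz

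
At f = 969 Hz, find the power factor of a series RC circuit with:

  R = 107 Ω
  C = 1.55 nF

Step 1 — Angular frequency: ω = 2π·f = 2π·969 = 6088 rad/s.
Step 2 — Component impedances:
  R: Z = R = 107 Ω
  C: Z = 1/(jωC) = -j/(ω·C) = 0 - j1.06e+05 Ω
Step 3 — Series combination: Z_total = R + C = 107 - j1.06e+05 Ω = 1.06e+05∠-89.9° Ω.
Step 4 — Power factor: PF = cos(φ) = Re(Z)/|Z| = 107/1.0597e+05 = 0.00101.
Step 5 — Type: Im(Z) = -1.06e+05 ⇒ leading (phase φ = -89.9°).

PF = 0.00101 (leading, φ = -89.9°)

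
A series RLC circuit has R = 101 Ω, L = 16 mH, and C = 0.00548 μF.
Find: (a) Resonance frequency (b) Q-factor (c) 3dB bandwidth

Step 1 — Resonance: ω₀ = 1/√(LC) = 1/√(0.016·5.48e-09) = 1.068e+05 rad/s.
Step 2 — f₀ = ω₀/(2π) = 1.7e+04 Hz.
Step 3 — Series Q: Q = ω₀L/R = 1.068e+05·0.016/101 = 16.92.
Step 4 — Bandwidth: Δω = ω₀/Q = 6312 rad/s; BW = Δω/(2π) = 1005 Hz.

(a) f₀ = 1.7e+04 Hz  (b) Q = 16.92  (c) BW = 1005 Hz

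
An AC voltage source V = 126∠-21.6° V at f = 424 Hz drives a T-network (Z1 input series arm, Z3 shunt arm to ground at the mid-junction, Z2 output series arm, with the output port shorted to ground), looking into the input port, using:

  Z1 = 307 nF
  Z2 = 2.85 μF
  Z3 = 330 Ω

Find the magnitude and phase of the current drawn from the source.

Step 1 — Angular frequency: ω = 2π·f = 2π·424 = 2664 rad/s.
Step 2 — Component impedances:
  Z1: Z = 1/(jωC) = -j/(ω·C) = 0 - j1223 Ω
  Z2: Z = 1/(jωC) = -j/(ω·C) = 0 - j131.7 Ω
  Z3: Z = R = 330 Ω
Step 3 — With the output port shorted to ground, the output series arm Z2 runs from the junction to ground; the shunt arm Z3 also runs from the junction to ground. They appear in parallel: Z3 || Z2 = 45.34 - j113.6 Ω.
Step 4 — Series with input arm Z1: Z_in = Z1 + (Z3 || Z2) = 45.34 - j1336 Ω = 1337∠-88.1° Ω.
Step 5 — Source phasor: V = 126∠-21.6° V = 117.2 - j46.38 V.
Step 6 — Ohm's law: I = V / Z_total = (117.2 - j46.38) / (45.34 - j1336) = 0.03764 + j0.08639 A.
Step 7 — Convert to polar: |I| = 0.09424 A, ∠I = 66.5°.

I = 0.09424∠66.5° A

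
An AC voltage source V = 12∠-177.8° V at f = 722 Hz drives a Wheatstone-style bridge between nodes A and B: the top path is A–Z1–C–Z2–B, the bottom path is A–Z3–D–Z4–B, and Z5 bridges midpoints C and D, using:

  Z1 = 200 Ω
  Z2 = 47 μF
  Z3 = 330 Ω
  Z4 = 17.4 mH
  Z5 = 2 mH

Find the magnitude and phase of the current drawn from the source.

Step 1 — Angular frequency: ω = 2π·f = 2π·722 = 4536 rad/s.
Step 2 — Component impedances:
  Z1: Z = R = 200 Ω
  Z2: Z = 1/(jωC) = -j/(ω·C) = 0 - j4.69 Ω
  Z3: Z = R = 330 Ω
  Z4: Z = jωL = j·4536·0.0174 = 0 + j78.93 Ω
  Z5: Z = jωL = j·4536·0.002 = 0 + j9.073 Ω
Step 3 — Bridge requires nodal analysis (the Z5 bridge couples midpoints C and D, so the two paths cannot be reduced to a simple series/parallel combination). Setting node B to ground and injecting 1 A at node A, the 3-node admittance system at A, C, D solves to V_A = Z_AB = 124.6 - j3.418 Ω = 124.6∠-1.6° Ω.
Step 4 — Source phasor: V = 12∠-177.8° V = -11.99 - j0.4607 V.
Step 5 — Ohm's law: I = V / Z_total = (-11.99 - j0.4607) / (124.6 - j3.418) = -0.0961 - j0.006336 A.
Step 6 — Convert to polar: |I| = 0.09631 A, ∠I = -176.2°.

I = 0.09631∠-176.2° A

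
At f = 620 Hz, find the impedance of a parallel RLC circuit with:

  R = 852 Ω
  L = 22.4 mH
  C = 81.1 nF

Step 1 — Angular frequency: ω = 2π·f = 2π·620 = 3896 rad/s.
Step 2 — Component impedances:
  R: Z = R = 852 Ω
  L: Z = jωL = j·3896·0.0224 = 0 + j87.26 Ω
  C: Z = 1/(jωC) = -j/(ω·C) = 0 - j3165 Ω
Step 3 — Parallel combination: 1/Z_total = 1/R + 1/L + 1/C; Z_total = 9.347 + j88.75 Ω = 89.24∠84.0° Ω.

Z = 9.347 + j88.75 Ω = 89.24∠84.0° Ω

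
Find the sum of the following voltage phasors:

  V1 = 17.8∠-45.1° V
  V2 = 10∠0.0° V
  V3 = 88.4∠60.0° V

Step 1 — Convert each phasor to rectangular form:
  V1 = 17.8·(cos(-45.1°) + j·sin(-45.1°)) = 12.56 - j12.61 V
  V2 = 10·(cos(0.0°) + j·sin(0.0°)) = 10 V
  V3 = 88.4·(cos(60.0°) + j·sin(60.0°)) = 44.2 + j76.56 V
Step 2 — Sum components: V_total = 66.76 + j63.95 V.
Step 3 — Convert to polar: |V_total| = 92.45 V, ∠V_total = 43.8°.

V_total = 92.45∠43.8° V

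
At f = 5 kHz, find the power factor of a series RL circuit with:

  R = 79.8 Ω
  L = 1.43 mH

Step 1 — Angular frequency: ω = 2π·f = 2π·5000 = 3.142e+04 rad/s.
Step 2 — Component impedances:
  R: Z = R = 79.8 Ω
  L: Z = jωL = j·3.142e+04·0.00143 = 0 + j44.92 Ω
Step 3 — Series combination: Z_total = R + L = 79.8 + j44.92 Ω = 91.58∠29.4° Ω.
Step 4 — Power factor: PF = cos(φ) = Re(Z)/|Z| = 79.8/91.58 = 0.8714.
Step 5 — Type: Im(Z) = 44.92 ⇒ lagging (phase φ = 29.4°).

PF = 0.8714 (lagging, φ = 29.4°)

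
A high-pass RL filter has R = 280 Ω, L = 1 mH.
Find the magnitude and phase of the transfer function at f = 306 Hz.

Step 1 — Angular frequency: ω = 2π·306 = 1923 rad/s.
Step 2 — Transfer function: H(jω) = jωL/(R + jωL).
Step 3 — Numerator jωL = j·1.923; denominator R + jωL = 280 + j1.923.
Step 4 — H = 4.715e-05 + j0.006866.
Step 5 — Magnitude: |H| = 0.006866 (-43.3 dB); phase: φ = 89.6°.

|H| = 0.006866 (-43.3 dB), φ = 89.6°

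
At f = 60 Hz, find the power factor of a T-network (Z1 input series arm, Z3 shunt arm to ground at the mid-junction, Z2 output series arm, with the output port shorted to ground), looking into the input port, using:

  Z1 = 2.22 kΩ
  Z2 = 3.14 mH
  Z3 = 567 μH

Step 1 — Angular frequency: ω = 2π·f = 2π·60 = 377 rad/s.
Step 2 — Component impedances:
  Z1: Z = R = 2220 Ω
  Z2: Z = jωL = j·377·0.00314 = 0 + j1.184 Ω
  Z3: Z = jωL = j·377·0.000567 = 0 + j0.2138 Ω
Step 3 — With the output port shorted to ground, the output series arm Z2 runs from the junction to ground; the shunt arm Z3 also runs from the junction to ground. They appear in parallel: Z3 || Z2 = 0 + j0.1811 Ω.
Step 4 — Series with input arm Z1: Z_in = Z1 + (Z3 || Z2) = 2220 + j0.1811 Ω = 2220∠0.0° Ω.
Step 5 — Power factor: PF = cos(φ) = Re(Z)/|Z| = 2220/2220 = 1.
Step 6 — Type: Im(Z) = 0.1811 ⇒ lagging (phase φ = 0.0°).

PF = 1 (lagging, φ = 0.0°)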